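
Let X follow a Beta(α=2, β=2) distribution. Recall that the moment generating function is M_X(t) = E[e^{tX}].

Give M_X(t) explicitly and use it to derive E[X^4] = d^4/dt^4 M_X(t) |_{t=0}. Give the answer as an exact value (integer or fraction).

M_X(t) = ₁F₁(2; 4; t)
M′(t) = ₁F₁(3; 5; t)/2
M′′(t) = 3*₁F₁(4; 6; t)/10
M′′′(t) = ₁F₁(5; 7; t)/5
M′′′′(t) = ₁F₁(6; 8; t)/7

E[X^4] = M′′′′(0) = 1/7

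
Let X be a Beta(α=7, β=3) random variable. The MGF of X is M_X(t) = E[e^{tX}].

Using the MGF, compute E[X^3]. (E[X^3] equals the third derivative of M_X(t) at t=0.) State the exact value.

E[X^3] = M′′′(0) = 21/55

M_X(t) = ₁F₁(7; 10; t)
M′(t) = 7*₁F₁(8; 11; t)/10
M′′(t) = 28*₁F₁(9; 12; t)/55
M′′′(t) = 21*₁F₁(10; 13; t)/55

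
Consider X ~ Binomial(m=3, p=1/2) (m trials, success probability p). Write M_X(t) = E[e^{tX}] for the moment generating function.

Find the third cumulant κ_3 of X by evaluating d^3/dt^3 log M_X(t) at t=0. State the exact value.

M_X(t) = (e^(t)/2 + 1/2)^3
K_X(t) = log M_X(t) = 3*log(e^(t)/2 + 1/2)
D^3[K](t) = (-3*e^(2*t) + 3*e^(t))/(e^(3*t) + 3*e^(2*t) + 3*e^(t) + 1)

κ_3 = D^3[K](0) = 0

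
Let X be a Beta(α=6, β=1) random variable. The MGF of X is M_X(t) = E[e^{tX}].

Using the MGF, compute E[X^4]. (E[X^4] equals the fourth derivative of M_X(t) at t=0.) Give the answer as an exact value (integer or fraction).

E[X^4] = M′′′′(0) = 3/5

M_X(t) = ₁F₁(6; 7; t)
M′(t) = 6*₁F₁(7; 8; t)/7
M′′(t) = 3*₁F₁(8; 9; t)/4
M′′′(t) = 2*₁F₁(9; 10; t)/3
M′′′′(t) = 3*₁F₁(10; 11; t)/5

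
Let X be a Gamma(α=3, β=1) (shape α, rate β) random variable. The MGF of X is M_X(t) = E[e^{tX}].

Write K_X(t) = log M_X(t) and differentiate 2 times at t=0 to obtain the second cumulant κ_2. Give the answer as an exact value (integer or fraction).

κ_2 = K′′(0) = 3

M_X(t) = (1 - t)^(-3)
K_X(t) = log M_X(t) = -3*log(1 - t)
K′(t) = -3/(t - 1)
K′′(t) = 3/(t^2 - 2*t + 1)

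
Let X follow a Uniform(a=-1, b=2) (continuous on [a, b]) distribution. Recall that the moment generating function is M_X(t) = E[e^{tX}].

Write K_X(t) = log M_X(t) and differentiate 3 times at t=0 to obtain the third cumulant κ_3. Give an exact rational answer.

κ_3 = K′′′(0) = 0

M_X(t) = (e^(2*t) - e^(-t))/(3*t)
K_X(t) = log M_X(t) = -log(t) + log(e^(2*t) - e^(-t)) - log(3)
K′(t) = (2*t*e^(3*t) + t - e^(3*t) + 1)/(t*e^(3*t) - t)
K′′(t) = (-9*t^2*e^(3*t) + e^(6*t) - 2*e^(3*t) + 1)/(t^2*e^(6*t) - 2*t^2*e^(3*t) + t^2)
K′′′(t) = (27*t^3*e^(6*t) + 27*t^3*e^(3*t) - 2*e^(9*t) + 6*e^(6*t) - 6*e^(3*t) + 2)/(t^3*e^(9*t) - 3*t^3*e^(6*t) + 3*t^3*e^(3*t) - t^3)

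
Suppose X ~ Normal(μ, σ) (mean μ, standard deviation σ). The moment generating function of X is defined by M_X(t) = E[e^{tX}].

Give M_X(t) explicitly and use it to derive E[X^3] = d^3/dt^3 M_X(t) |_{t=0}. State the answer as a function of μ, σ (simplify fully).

E[X^3] = d^3M/dt^3 |_{t=0} = μ*(μ^2 + 3*σ^2)

M_X(t) = e^(μ*t + σ^2*t^2/2)
dM/dt = μ*e^(μ*t)*e^(σ^2*t^2/2) + σ^2*t*e^(μ*t)*e^(σ^2*t^2/2)
d^2M/dt^2 = μ^2*e^(μ*t)*e^(σ^2*t^2/2) + 2*μ*σ^2*t*e^(μ*t)*e^(σ^2*t^2/2) + σ^4*t^2*e^(μ*t)*e^(σ^2*t^2/2) + σ^2*e^(μ*t)*e^(σ^2*t^2/2)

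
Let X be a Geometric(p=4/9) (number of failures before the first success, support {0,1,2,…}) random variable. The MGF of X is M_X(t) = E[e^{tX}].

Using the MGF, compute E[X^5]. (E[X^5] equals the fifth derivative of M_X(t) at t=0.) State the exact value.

M_X(t) = 4/(9*(1 - 5*e^(t)/9))
dM/dt = 20*e^(t)/(25*e^(2*t) - 90*e^(t) + 81)
d^2M/dt^2 = (-100*e^(2*t) - 180*e^(t))/(125*e^(3*t) - 675*e^(2*t) + 1215*e^(t) - 729)
d^3M/dt^3 = (500*e^(3*t) + 3600*e^(2*t) + 1620*e^(t))/(625*e^(4*t) - 4500*e^(3*t) + 12150*e^(2*t) - 14580*e^(t) + 6561)
d^4M/dt^4 = (-2500*e^(4*t) - 49500*e^(3*t) - 89100*e^(2*t) - 14580*e^(t))/(3125*e^(5*t) - 28125*e^(4*t) + 101250*e^(3*t) - 182250*e^(2*t) + 164025*e^(t) - 59049)

E[X^5] = d^5M/dt^5 |_{t=0} = 165535/128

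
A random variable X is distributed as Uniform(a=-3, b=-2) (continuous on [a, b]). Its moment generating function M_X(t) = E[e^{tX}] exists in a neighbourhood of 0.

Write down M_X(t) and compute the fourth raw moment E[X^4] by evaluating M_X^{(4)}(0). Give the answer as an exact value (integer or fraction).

E[X^4] = d^4M/dt^4 |_{t=0} = 211/5

M_X(t) = (e^(-2*t) - e^(-3*t))/t
dM/dt = (-2*t*e^(t) + 3*t - e^(t) + 1)*e^(-3*t)/t^2
d^2M/dt^2 = (4*t^2*e^(t) - 9*t^2 + 4*t*e^(t) - 6*t + 2*e^(t) - 2)*e^(-3*t)/t^3
d^3M/dt^3 = (-8*t^3*e^(t) + 27*t^3 - 12*t^2*e^(t) + 27*t^2 - 12*t*e^(t) + 18*t - 6*e^(t) + 6)*e^(-3*t)/t^4
d^4M/dt^4 = (16*t^4*e^(t) - 81*t^4 + 32*t^3*e^(t) - 108*t^3 + 48*t^2*e^(t) - 108*t^2 + 48*t*e^(t) - 72*t + 24*e^(t) - 24)*e^(-3*t)/t^5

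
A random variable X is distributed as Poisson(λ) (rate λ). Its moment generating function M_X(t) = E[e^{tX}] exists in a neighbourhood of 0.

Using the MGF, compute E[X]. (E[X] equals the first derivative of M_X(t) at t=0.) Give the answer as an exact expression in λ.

M_X(t) = e^(λ*(e^(t) - 1))
D[M](t) = λ*e^(-λ)*e^(t)*e^(λ*e^(t))

E[X] = D[M](0) = λ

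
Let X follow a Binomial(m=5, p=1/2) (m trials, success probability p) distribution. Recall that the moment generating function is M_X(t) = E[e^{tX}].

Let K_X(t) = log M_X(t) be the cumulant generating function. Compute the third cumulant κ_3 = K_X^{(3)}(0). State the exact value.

κ_3 = D^3[K](0) = 0

M_X(t) = (e^(t)/2 + 1/2)^5
K_X(t) = log M_X(t) = 5*log(e^(t)/2 + 1/2)
D^3[K](t) = (-5*e^(2*t) + 5*e^(t))/(e^(3*t) + 3*e^(2*t) + 3*e^(t) + 1)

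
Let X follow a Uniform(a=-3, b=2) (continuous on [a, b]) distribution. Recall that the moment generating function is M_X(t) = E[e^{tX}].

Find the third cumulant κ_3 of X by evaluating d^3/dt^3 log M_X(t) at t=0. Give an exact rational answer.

κ_3 = K^(3)(0) = 0

M_X(t) = (e^(2*t) - e^(-3*t))/(5*t)
K_X(t) = log M_X(t) = -log(t) + log(e^(2*t) - e^(-3*t)) - log(5)
K^(3)(t) = (125*t^3*e^(10*t) + 125*t^3*e^(5*t) - 2*e^(15*t) + 6*e^(10*t) - 6*e^(5*t) + 2)/(t^3*e^(15*t) - 3*t^3*e^(10*t) + 3*t^3*e^(5*t) - t^3)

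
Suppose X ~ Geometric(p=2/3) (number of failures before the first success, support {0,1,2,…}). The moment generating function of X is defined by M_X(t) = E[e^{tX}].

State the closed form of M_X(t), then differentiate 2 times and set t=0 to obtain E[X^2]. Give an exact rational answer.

M_X(t) = 2/(3*(1 - e^(t)/3))
M^(2)(t) = (-2*e^(2*t) - 6*e^(t))/(e^(3*t) - 9*e^(2*t) + 27*e^(t) - 27)

E[X^2] = M^(2)(0) = 1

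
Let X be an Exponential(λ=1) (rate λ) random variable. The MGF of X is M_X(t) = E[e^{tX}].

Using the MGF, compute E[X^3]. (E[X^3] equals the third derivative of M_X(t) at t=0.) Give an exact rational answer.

E[X^3] = M′′′(0) = 6

M_X(t) = 1/(1 - t)
M′(t) = 1/(t^2 - 2*t + 1)
M′′(t) = -2/(t^3 - 3*t^2 + 3*t - 1)
M′′′(t) = 6/(t^4 - 4*t^3 + 6*t^2 - 4*t + 1)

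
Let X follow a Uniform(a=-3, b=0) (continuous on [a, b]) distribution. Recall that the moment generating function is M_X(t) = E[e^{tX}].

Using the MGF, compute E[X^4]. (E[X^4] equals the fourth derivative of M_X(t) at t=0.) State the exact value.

E[X^4] = M^(4)(0) = 81/5

M_X(t) = (1 - e^(-3*t))/(3*t)
M^(4)(t) = (-27*t^4 - 36*t^3 - 36*t^2 - 24*t + 8*e^(3*t) - 8)*e^(-3*t)/t^5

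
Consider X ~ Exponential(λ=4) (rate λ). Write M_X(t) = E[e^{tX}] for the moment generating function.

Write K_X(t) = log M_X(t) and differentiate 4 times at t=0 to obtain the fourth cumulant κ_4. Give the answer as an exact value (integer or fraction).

κ_4 = K^(4)(0) = 3/128

M_X(t) = 4/(4 - t)
K_X(t) = log M_X(t) = -log(4 - t) + 2*log(2)
K^(4)(t) = 6/(t^4 - 16*t^3 + 96*t^2 - 256*t + 256)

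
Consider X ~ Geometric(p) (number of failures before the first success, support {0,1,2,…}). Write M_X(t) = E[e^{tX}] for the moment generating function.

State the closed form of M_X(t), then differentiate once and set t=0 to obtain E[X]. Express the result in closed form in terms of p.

E[X] = D[M](0) = (1 - p)/p

M_X(t) = p/(-(1 - p)*e^(t) + 1)
D[M](t) = (-p^2*e^(t) + p*e^(t))/(p^2*e^(2*t) - 2*p*e^(2*t) + 2*p*e^(t) + e^(2*t) - 2*e^(t) + 1)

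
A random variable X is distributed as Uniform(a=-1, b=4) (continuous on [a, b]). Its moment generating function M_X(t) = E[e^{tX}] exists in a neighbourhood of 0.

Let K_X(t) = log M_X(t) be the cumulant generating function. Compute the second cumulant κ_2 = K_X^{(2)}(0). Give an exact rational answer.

κ_2 = D^2[K](0) = 25/12

M_X(t) = (e^(4*t) - e^(-t))/(5*t)
K_X(t) = log M_X(t) = -log(t) + log(e^(4*t) - e^(-t)) - log(5)
D^2[K](t) = (-25*t^2*e^(5*t) + e^(10*t) - 2*e^(5*t) + 1)/(t^2*e^(10*t) - 2*t^2*e^(5*t) + t^2)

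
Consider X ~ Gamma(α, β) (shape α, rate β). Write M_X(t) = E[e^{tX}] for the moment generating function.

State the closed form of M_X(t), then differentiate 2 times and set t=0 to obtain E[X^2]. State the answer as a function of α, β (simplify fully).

M_X(t) = (β/(β - t))^α
M′(t) = -α*β^α*(1/(β - t))^α/(-β + t)
M′′(t) = (α^2*β^α*(1/(β - t))^α + α*β^α*(1/(β - t))^α)/(β^2 - 2*β*t + t^2)

E[X^2] = M′′(0) = α*(α + 1)/β^2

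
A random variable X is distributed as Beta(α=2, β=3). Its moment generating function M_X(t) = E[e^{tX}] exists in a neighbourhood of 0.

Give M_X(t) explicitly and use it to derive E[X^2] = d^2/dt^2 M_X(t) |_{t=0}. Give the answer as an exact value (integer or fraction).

M_X(t) = ₁F₁(2; 5; t)
D^2[M](t) = ₁F₁(4; 7; t)/5

E[X^2] = D^2[M](0) = 1/5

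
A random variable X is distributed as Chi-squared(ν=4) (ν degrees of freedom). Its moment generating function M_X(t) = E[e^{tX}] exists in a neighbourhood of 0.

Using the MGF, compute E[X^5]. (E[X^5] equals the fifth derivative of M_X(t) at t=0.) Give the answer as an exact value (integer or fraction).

M_X(t) = (1 - 2*t)^(-2)
M^(5)(t) = -23040/(128*t^7 - 448*t^6 + 672*t^5 - 560*t^4 + 280*t^3 - 84*t^2 + 14*t - 1)

E[X^5] = M^(5)(0) = 23040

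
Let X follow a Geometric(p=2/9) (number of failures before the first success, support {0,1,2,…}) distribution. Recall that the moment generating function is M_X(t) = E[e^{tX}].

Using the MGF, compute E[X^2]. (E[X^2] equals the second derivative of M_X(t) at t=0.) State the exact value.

M_X(t) = 2/(9*(1 - 7*e^(t)/9))
D^2[M](t) = (-98*e^(2*t) - 126*e^(t))/(343*e^(3*t) - 1323*e^(2*t) + 1701*e^(t) - 729)

E[X^2] = D^2[M](0) = 28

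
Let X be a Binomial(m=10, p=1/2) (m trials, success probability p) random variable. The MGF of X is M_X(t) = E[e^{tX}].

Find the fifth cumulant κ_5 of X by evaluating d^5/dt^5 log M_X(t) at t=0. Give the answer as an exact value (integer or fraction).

κ_5 = D^5[K](0) = 0

M_X(t) = (e^(t)/2 + 1/2)^10
K_X(t) = log M_X(t) = 10*log(e^(t)/2 + 1/2)
D^5[K](t) = (-10*e^(4*t) + 110*e^(3*t) - 110*e^(2*t) + 10*e^(t))/(e^(5*t) + 5*e^(4*t) + 10*e^(3*t) + 10*e^(2*t) + 5*e^(t) + 1)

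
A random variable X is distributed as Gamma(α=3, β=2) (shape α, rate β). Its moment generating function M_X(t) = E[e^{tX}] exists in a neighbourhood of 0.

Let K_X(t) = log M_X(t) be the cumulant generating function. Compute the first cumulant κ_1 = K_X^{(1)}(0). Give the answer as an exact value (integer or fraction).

κ_1 = D[K](0) = 3/2

M_X(t) = 8/(2 - t)^3
K_X(t) = log M_X(t) = -3*log(2 - t) + 3*log(2)
D[K](t) = -3/(t - 2)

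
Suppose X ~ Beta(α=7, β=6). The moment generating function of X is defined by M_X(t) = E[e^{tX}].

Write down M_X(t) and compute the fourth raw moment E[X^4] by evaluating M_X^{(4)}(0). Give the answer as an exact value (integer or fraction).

M_X(t) = ₁F₁(7; 13; t)
D^4[M](t) = 3*₁F₁(11; 17; t)/26

E[X^4] = D^4[M](0) = 3/26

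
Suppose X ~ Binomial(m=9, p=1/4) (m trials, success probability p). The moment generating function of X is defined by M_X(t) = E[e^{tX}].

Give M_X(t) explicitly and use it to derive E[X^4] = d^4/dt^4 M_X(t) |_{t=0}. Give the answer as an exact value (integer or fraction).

E[X^4] = D^4[M](0) = 1485/16

M_X(t) = (e^(t)/4 + 3/4)^9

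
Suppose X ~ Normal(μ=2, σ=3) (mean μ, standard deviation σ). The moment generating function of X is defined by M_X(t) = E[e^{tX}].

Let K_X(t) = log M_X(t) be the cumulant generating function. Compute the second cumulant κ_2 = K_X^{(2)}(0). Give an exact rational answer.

κ_2 = d^2K/dt^2 |_{t=0} = 9

M_X(t) = e^(9*t^2/2 + 2*t)
K_X(t) = log M_X(t) = 9*t^2/2 + 2*t
dK/dt = 9*t + 2
d^2K/dt^2 = 9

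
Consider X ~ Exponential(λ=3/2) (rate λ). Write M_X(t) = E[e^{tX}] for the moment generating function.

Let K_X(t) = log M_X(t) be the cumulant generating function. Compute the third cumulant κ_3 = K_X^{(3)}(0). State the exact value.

M_X(t) = 3/(2*(3/2 - t))
K_X(t) = log M_X(t) = -log(3/2 - t) - log(2) + log(3)
dK/dt = -2/(2*t - 3)
d^2K/dt^2 = 4/(4*t^2 - 12*t + 9)
d^3K/dt^3 = -16/(8*t^3 - 36*t^2 + 54*t - 27)

κ_3 = d^3K/dt^3 |_{t=0} = 16/27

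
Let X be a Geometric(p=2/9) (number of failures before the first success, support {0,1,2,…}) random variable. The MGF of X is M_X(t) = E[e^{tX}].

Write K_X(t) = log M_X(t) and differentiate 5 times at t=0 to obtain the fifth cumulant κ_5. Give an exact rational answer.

M_X(t) = 2/(9*(1 - 7*e^(t)/9))
K_X(t) = log M_X(t) = -log(1 - 7*e^(t)/9) - 2*log(3) + log(2)
dK/dt = -7*e^(t)/(7*e^(t) - 9)
d^2K/dt^2 = 63*e^(t)/(49*e^(2*t) - 126*e^(t) + 81)
d^3K/dt^3 = (-441*e^(2*t) - 567*e^(t))/(343*e^(3*t) - 1323*e^(2*t) + 1701*e^(t) - 729)
d^4K/dt^4 = (3087*e^(3*t) + 15876*e^(2*t) + 5103*e^(t))/(2401*e^(4*t) - 12348*e^(3*t) + 23814*e^(2*t) - 20412*e^(t) + 6561)
d^5K/dt^5 = (-21609*e^(4*t) - 305613*e^(3*t) - 392931*e^(2*t) - 45927*e^(t))/(16807*e^(5*t) - 108045*e^(4*t) + 277830*e^(3*t) - 357210*e^(2*t) + 229635*e^(t) - 59049)

κ_5 = d^5K/dt^5 |_{t=0} = 23940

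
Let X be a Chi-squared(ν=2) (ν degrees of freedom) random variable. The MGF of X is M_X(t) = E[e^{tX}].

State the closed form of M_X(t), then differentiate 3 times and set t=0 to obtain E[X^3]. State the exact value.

E[X^3] = d^3M/dt^3 |_{t=0} = 48

M_X(t) = 1/(1 - 2*t)
dM/dt = 2/(4*t^2 - 4*t + 1)
d^2M/dt^2 = -8/(8*t^3 - 12*t^2 + 6*t - 1)
d^3M/dt^3 = 48/(16*t^4 - 32*t^3 + 24*t^2 - 8*t + 1)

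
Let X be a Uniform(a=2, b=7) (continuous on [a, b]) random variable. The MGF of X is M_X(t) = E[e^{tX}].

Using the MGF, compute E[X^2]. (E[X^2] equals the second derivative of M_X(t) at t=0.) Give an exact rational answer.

M_X(t) = (e^(7*t) - e^(2*t))/(5*t)
dM/dt = (7*t*e^(7*t) - 2*t*e^(2*t) - e^(7*t) + e^(2*t))/(5*t^2)
d^2M/dt^2 = (49*t^2*e^(7*t) - 4*t^2*e^(2*t) - 14*t*e^(7*t) + 4*t*e^(2*t) + 2*e^(7*t) - 2*e^(2*t))/(5*t^3)

E[X^2] = d^2M/dt^2 |_{t=0} = 67/3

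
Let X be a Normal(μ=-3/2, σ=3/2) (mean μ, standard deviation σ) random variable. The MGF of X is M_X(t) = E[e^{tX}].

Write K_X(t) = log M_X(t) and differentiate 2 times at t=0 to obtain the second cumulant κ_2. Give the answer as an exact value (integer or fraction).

κ_2 = d^2K/dt^2 |_{t=0} = 9/4

M_X(t) = e^(9*t^2/8 - 3*t/2)
K_X(t) = log M_X(t) = 9*t^2/8 - 3*t/2
dK/dt = 9*t/4 - 3/2
d^2K/dt^2 = 9/4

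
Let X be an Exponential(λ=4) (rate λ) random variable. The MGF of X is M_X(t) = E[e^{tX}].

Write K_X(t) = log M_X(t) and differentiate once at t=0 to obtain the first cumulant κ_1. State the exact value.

M_X(t) = 4/(4 - t)
K_X(t) = log M_X(t) = -log(4 - t) + 2*log(2)
D[K](t) = -1/(t - 4)

κ_1 = D[K](0) = 1/4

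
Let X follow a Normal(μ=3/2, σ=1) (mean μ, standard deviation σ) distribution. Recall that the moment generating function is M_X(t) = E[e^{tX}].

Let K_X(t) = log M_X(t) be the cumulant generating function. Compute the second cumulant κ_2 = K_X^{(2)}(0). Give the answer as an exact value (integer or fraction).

M_X(t) = e^(t^2/2 + 3*t/2)
K_X(t) = log M_X(t) = t^2/2 + 3*t/2
K′(t) = t + 3/2
K′′(t) = 1

κ_2 = K′′(0) = 1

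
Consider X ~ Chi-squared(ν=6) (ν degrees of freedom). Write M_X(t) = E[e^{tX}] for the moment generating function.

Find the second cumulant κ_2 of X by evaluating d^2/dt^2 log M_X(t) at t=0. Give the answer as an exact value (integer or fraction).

κ_2 = K^(2)(0) = 12

M_X(t) = (1 - 2*t)^(-3)
K_X(t) = log M_X(t) = -3*log(1 - 2*t)
K^(2)(t) = 12/(4*t^2 - 4*t + 1)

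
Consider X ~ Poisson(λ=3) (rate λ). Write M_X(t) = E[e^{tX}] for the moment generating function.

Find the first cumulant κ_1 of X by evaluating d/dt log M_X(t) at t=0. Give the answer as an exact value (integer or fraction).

κ_1 = D[K](0) = 3

M_X(t) = e^(3*e^(t) - 3)
K_X(t) = log M_X(t) = 3*e^(t) - 3
D[K](t) = 3*e^(t)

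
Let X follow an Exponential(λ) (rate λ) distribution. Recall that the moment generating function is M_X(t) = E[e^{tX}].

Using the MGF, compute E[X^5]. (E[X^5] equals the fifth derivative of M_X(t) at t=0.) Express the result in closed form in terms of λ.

E[X^5] = D^5[M](0) = 120/λ^5

M_X(t) = λ/(λ - t)
D^5[M](t) = 120*λ/(λ^6 - 6*λ^5*t + 15*λ^4*t^2 - 20*λ^3*t^3 + 15*λ^2*t^4 - 6*λ*t^5 + t^6)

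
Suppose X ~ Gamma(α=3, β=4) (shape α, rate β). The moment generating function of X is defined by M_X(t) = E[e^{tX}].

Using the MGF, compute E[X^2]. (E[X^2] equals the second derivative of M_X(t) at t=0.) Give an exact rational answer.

E[X^2] = d^2M/dt^2 |_{t=0} = 3/4

M_X(t) = 64/(4 - t)^3
dM/dt = 192/(t^4 - 16*t^3 + 96*t^2 - 256*t + 256)
d^2M/dt^2 = -768/(t^5 - 20*t^4 + 160*t^3 - 640*t^2 + 1280*t - 1024)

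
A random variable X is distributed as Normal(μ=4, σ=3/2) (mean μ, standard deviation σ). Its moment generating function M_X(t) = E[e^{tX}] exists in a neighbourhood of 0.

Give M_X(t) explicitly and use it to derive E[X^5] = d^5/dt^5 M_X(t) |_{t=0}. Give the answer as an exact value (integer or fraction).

E[X^5] = M^(5)(0) = 11071/4

M_X(t) = e^(9*t^2/8 + 4*t)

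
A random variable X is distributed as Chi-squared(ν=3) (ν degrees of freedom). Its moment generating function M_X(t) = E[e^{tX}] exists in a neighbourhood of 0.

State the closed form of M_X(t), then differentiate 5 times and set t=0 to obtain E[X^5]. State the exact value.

E[X^5] = M′′′′′(0) = 10395

M_X(t) = (1 - 2*t)^(-3/2)
M′(t) = 3/(4*t^2*√(1 - 2*t) - 4*t*√(1 - 2*t) + √(1 - 2*t))
M′′(t) = -15/(8*t^3*√(1 - 2*t) - 12*t^2*√(1 - 2*t) + 6*t*√(1 - 2*t) - √(1 - 2*t))
M′′′(t) = 105/(16*t^4*√(1 - 2*t) - 32*t^3*√(1 - 2*t) + 24*t^2*√(1 - 2*t) - 8*t*√(1 - 2*t) + √(1 - 2*t))
M′′′′(t) = -945/(32*t^5*√(1 - 2*t) - 80*t^4*√(1 - 2*t) + 80*t^3*√(1 - 2*t) - 40*t^2*√(1 - 2*t) + 10*t*√(1 - 2*t) - √(1 - 2*t))
M′′′′′(t) = 10395/(64*t^6*√(1 - 2*t) - 192*t^5*√(1 - 2*t) + 240*t^4*√(1 - 2*t) - 160*t^3*√(1 - 2*t) + 60*t^2*√(1 - 2*t) - 12*t*√(1 - 2*t) + √(1 - 2*t))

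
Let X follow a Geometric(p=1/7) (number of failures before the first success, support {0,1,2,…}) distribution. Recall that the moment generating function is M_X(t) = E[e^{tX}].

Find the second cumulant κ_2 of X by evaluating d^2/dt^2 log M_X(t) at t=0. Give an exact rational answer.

M_X(t) = 1/(7*(1 - 6*e^(t)/7))
K_X(t) = log M_X(t) = -log(1 - 6*e^(t)/7) - log(7)
K′(t) = -6*e^(t)/(6*e^(t) - 7)
K′′(t) = 42*e^(t)/(36*e^(2*t) - 84*e^(t) + 49)

κ_2 = K′′(0) = 42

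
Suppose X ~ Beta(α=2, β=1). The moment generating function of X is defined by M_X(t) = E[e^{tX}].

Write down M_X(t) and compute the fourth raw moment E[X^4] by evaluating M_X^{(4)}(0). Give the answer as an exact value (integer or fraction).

M_X(t) = ₁F₁(2; 3; t)
M^(4)(t) = ₁F₁(6; 7; t)/3

E[X^4] = M^(4)(0) = 1/3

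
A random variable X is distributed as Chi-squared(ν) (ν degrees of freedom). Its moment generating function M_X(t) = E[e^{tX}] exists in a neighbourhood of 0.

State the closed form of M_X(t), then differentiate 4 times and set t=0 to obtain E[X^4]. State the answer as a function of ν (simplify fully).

M_X(t) = (1 - 2*t)^(-ν/2)
D^4[M](t) = (ν^4 + 12*ν^3 + 44*ν^2 + 48*ν)/(16*t^4*(1 - 2*t)^(ν/2) - 32*t^3*(1 - 2*t)^(ν/2) + 24*t^2*(1 - 2*t)^(ν/2) - 8*t*(1 - 2*t)^(ν/2) + (1 - 2*t)^(ν/2))

E[X^4] = D^4[M](0) = ν*(ν^3 + 12*ν^2 + 44*ν + 48)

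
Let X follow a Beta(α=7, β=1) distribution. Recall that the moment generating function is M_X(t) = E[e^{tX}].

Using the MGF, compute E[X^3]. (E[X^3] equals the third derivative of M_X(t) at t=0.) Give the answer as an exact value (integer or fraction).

E[X^3] = M′′′(0) = 7/10

M_X(t) = ₁F₁(7; 8; t)
M′(t) = 7*₁F₁(8; 9; t)/8
M′′(t) = 7*₁F₁(9; 10; t)/9
M′′′(t) = 7*₁F₁(10; 11; t)/10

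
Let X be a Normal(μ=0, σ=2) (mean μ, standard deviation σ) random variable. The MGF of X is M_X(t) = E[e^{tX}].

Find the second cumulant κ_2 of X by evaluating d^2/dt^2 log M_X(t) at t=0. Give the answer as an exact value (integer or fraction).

M_X(t) = e^(2*t^2)
K_X(t) = log M_X(t) = 2*t^2
dK/dt = 4*t
d^2K/dt^2 = 4

κ_2 = d^2K/dt^2 |_{t=0} = 4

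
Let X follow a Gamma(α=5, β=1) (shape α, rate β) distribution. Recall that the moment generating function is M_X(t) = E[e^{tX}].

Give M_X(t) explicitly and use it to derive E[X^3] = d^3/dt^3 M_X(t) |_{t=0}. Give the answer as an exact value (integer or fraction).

M_X(t) = (1 - t)^(-5)
D^3[M](t) = 210/(t^8 - 8*t^7 + 28*t^6 - 56*t^5 + 70*t^4 - 56*t^3 + 28*t^2 - 8*t + 1)

E[X^3] = D^3[M](0) = 210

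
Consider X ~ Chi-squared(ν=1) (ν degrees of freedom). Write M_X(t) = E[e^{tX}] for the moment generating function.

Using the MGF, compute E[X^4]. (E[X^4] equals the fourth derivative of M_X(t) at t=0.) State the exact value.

M_X(t) = 1/√(1 - 2*t)
dM/dt = -1/(2*t*√(1 - 2*t) - √(1 - 2*t))
d^2M/dt^2 = 3/(4*t^2*√(1 - 2*t) - 4*t*√(1 - 2*t) + √(1 - 2*t))
d^3M/dt^3 = -15/(8*t^3*√(1 - 2*t) - 12*t^2*√(1 - 2*t) + 6*t*√(1 - 2*t) - √(1 - 2*t))
d^4M/dt^4 = 105/(16*t^4*√(1 - 2*t) - 32*t^3*√(1 - 2*t) + 24*t^2*√(1 - 2*t) - 8*t*√(1 - 2*t) + √(1 - 2*t))

E[X^4] = d^4M/dt^4 |_{t=0} = 105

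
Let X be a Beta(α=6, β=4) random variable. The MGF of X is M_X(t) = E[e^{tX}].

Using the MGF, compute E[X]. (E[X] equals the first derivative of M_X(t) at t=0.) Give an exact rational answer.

E[X] = D[M](0) = 3/5

M_X(t) = ₁F₁(6; 10; t)
D[M](t) = 3*₁F₁(7; 11; t)/5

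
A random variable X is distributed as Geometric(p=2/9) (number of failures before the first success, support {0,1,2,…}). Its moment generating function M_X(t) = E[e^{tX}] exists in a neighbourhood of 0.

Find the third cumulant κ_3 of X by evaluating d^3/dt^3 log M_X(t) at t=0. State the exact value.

κ_3 = d^3K/dt^3 |_{t=0} = 126

M_X(t) = 2/(9*(1 - 7*e^(t)/9))
K_X(t) = log M_X(t) = -log(1 - 7*e^(t)/9) - 2*log(3) + log(2)
dK/dt = -7*e^(t)/(7*e^(t) - 9)
d^2K/dt^2 = 63*e^(t)/(49*e^(2*t) - 126*e^(t) + 81)
d^3K/dt^3 = (-441*e^(2*t) - 567*e^(t))/(343*e^(3*t) - 1323*e^(2*t) + 1701*e^(t) - 729)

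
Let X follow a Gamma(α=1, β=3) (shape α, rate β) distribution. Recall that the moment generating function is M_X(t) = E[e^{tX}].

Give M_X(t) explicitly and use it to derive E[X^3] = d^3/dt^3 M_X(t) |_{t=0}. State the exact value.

E[X^3] = d^3M/dt^3 |_{t=0} = 2/9

M_X(t) = 3/(3 - t)
dM/dt = 3/(t^2 - 6*t + 9)
d^2M/dt^2 = -6/(t^3 - 9*t^2 + 27*t - 27)
d^3M/dt^3 = 18/(t^4 - 12*t^3 + 54*t^2 - 108*t + 81)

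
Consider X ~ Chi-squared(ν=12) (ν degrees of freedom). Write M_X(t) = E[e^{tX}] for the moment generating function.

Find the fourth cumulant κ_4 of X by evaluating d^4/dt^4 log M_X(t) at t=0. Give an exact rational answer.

M_X(t) = (1 - 2*t)^(-6)
K_X(t) = log M_X(t) = -6*log(1 - 2*t)
K^(4)(t) = 576/(16*t^4 - 32*t^3 + 24*t^2 - 8*t + 1)

κ_4 = K^(4)(0) = 576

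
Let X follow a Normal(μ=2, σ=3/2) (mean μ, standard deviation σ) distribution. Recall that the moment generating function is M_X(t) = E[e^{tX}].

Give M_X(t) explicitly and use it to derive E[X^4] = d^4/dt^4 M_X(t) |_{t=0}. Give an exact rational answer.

M_X(t) = e^(9*t^2/8 + 2*t)
M′(t) = 9*t*e^(2*t)*e^(9*t^2/8)/4 + 2*e^(2*t)*e^(9*t^2/8)
M′′(t) = 81*t^2*e^(2*t)*e^(9*t^2/8)/16 + 9*t*e^(2*t)*e^(9*t^2/8) + 25*e^(2*t)*e^(9*t^2/8)/4
M′′′(t) = 729*t^3*e^(2*t)*e^(9*t^2/8)/64 + 243*t^2*e^(2*t)*e^(9*t^2/8)/8 + 675*t*e^(2*t)*e^(9*t^2/8)/16 + 43*e^(2*t)*e^(9*t^2/8)/2
M′′′′(t) = 6561*t^4*e^(2*t)*e^(9*t^2/8)/256 + 729*t^3*e^(2*t)*e^(9*t^2/8)/8 + 6075*t^2*e^(2*t)*e^(9*t^2/8)/32 + 387*t*e^(2*t)*e^(9*t^2/8)/2 + 1363*e^(2*t)*e^(9*t^2/8)/16

E[X^4] = M′′′′(0) = 1363/16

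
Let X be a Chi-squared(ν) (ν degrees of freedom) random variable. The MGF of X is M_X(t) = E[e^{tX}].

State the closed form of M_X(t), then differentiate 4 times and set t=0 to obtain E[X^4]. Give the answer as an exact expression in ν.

E[X^4] = M^(4)(0) = ν*(ν^3 + 12*ν^2 + 44*ν + 48)

M_X(t) = (1 - 2*t)^(-ν/2)
M^(4)(t) = (ν^4 + 12*ν^3 + 44*ν^2 + 48*ν)/(16*t^4*(1 - 2*t)^(ν/2) - 32*t^3*(1 - 2*t)^(ν/2) + 24*t^2*(1 - 2*t)^(ν/2) - 8*t*(1 - 2*t)^(ν/2) + (1 - 2*t)^(ν/2))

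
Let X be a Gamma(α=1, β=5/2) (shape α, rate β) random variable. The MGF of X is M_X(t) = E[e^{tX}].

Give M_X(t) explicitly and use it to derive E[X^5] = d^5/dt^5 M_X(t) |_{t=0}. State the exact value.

M_X(t) = 5/(2*(5/2 - t))
M^(5)(t) = 19200/(64*t^6 - 960*t^5 + 6000*t^4 - 20000*t^3 + 37500*t^2 - 37500*t + 15625)

E[X^5] = M^(5)(0) = 768/625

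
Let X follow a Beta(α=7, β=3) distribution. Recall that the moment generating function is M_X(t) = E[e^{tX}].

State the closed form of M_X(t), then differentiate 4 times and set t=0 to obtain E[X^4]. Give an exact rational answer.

M_X(t) = ₁F₁(7; 10; t)
M′(t) = 7*₁F₁(8; 11; t)/10
M′′(t) = 28*₁F₁(9; 12; t)/55
M′′′(t) = 21*₁F₁(10; 13; t)/55
M′′′′(t) = 42*₁F₁(11; 14; t)/143

E[X^4] = M′′′′(0) = 42/143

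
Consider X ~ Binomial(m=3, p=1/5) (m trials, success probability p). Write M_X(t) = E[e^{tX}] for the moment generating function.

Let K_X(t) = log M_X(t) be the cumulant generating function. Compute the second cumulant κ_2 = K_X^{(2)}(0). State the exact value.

M_X(t) = (e^(t)/5 + 4/5)^3
K_X(t) = log M_X(t) = 3*log(e^(t)/5 + 4/5)
dK/dt = 3*e^(t)/(e^(t) + 4)
d^2K/dt^2 = 12*e^(t)/(e^(2*t) + 8*e^(t) + 16)

κ_2 = d^2K/dt^2 |_{t=0} = 12/25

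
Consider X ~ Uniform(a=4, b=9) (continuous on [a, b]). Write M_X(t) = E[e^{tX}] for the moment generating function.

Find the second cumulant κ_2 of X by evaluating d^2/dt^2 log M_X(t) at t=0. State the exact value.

κ_2 = d^2K/dt^2 |_{t=0} = 25/12

M_X(t) = (e^(9*t) - e^(4*t))/(5*t)
K_X(t) = log M_X(t) = -log(t) + log(e^(9*t) - e^(4*t)) - log(5)
dK/dt = (9*t*e^(5*t) - 4*t - e^(5*t) + 1)/(t*e^(5*t) - t)
d^2K/dt^2 = (-25*t^2*e^(5*t) + e^(10*t) - 2*e^(5*t) + 1)/(t^2*e^(10*t) - 2*t^2*e^(5*t) + t^2)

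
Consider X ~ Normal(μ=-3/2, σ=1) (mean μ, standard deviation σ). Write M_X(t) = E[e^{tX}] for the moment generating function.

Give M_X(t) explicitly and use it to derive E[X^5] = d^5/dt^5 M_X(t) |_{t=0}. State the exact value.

E[X^5] = M′′′′′(0) = -2043/32

M_X(t) = e^(t^2/2 - 3*t/2)
M′(t) = t*e^(-3*t/2)*e^(t^2/2) - 3*e^(-3*t/2)*e^(t^2/2)/2
M′′(t) = (4*t^2*e^(t^2/2) - 12*t*e^(t^2/2) + 13*e^(t^2/2))*e^(-3*t/2)/4
M′′′(t) = (8*t^3*e^(t^2/2) - 36*t^2*e^(t^2/2) + 78*t*e^(t^2/2) - 63*e^(t^2/2))*e^(-3*t/2)/8
M′′′′(t) = (16*t^4*e^(t^2/2) - 96*t^3*e^(t^2/2) + 312*t^2*e^(t^2/2) - 504*t*e^(t^2/2) + 345*e^(t^2/2))*e^(-3*t/2)/16
M′′′′′(t) = (32*t^5*e^(t^2/2) - 240*t^4*e^(t^2/2) + 1040*t^3*e^(t^2/2) - 2520*t^2*e^(t^2/2) + 3450*t*e^(t^2/2) - 2043*e^(t^2/2))*e^(-3*t/2)/32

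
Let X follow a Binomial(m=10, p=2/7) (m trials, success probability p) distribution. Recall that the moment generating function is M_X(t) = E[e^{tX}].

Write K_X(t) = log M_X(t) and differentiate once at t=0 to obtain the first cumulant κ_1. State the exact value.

M_X(t) = (2*e^(t)/7 + 5/7)^10
K_X(t) = log M_X(t) = 10*log(2*e^(t)/7 + 5/7)
K′(t) = 20*e^(t)/(2*e^(t) + 5)

κ_1 = K′(0) = 20/7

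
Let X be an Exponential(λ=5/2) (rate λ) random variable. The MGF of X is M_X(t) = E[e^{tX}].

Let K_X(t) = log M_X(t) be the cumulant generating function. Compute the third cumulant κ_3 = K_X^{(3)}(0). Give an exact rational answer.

κ_3 = d^3K/dt^3 |_{t=0} = 16/125

M_X(t) = 5/(2*(5/2 - t))
K_X(t) = log M_X(t) = -log(5/2 - t) - log(2) + log(5)
dK/dt = -2/(2*t - 5)
d^2K/dt^2 = 4/(4*t^2 - 20*t + 25)
d^3K/dt^3 = -16/(8*t^3 - 60*t^2 + 150*t - 125)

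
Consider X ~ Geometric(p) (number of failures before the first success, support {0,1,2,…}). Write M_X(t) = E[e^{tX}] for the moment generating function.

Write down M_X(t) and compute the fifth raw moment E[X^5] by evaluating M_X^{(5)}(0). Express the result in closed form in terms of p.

M_X(t) = p/(-(1 - p)*e^(t) + 1)

E[X^5] = D^5[M](0) = -1 + 31/p - 180/p^2 + 390/p^3 - 360/p^4 + 120/p^5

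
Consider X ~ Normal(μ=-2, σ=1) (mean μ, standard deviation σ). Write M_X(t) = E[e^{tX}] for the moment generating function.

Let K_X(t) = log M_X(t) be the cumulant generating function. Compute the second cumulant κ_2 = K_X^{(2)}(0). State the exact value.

κ_2 = K′′(0) = 1

M_X(t) = e^(t^2/2 - 2*t)
K_X(t) = log M_X(t) = t^2/2 - 2*t
K′(t) = t - 2
K′′(t) = 1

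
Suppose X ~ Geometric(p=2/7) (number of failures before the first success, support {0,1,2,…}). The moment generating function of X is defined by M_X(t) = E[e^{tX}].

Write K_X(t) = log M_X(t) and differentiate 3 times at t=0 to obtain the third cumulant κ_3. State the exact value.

M_X(t) = 2/(7*(1 - 5*e^(t)/7))
K_X(t) = log M_X(t) = -log(1 - 5*e^(t)/7) - log(7) + log(2)
D^3[K](t) = (-175*e^(2*t) - 245*e^(t))/(125*e^(3*t) - 525*e^(2*t) + 735*e^(t) - 343)

κ_3 = D^3[K](0) = 105/2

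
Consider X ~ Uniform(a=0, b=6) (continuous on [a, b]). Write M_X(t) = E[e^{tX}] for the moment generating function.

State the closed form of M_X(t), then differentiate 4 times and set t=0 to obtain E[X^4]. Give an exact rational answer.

E[X^4] = D^4[M](0) = 1296/5

M_X(t) = (e^(6*t) - 1)/(6*t)
D^4[M](t) = (216*t^4*e^(6*t) - 144*t^3*e^(6*t) + 72*t^2*e^(6*t) - 24*t*e^(6*t) + 4*e^(6*t) - 4)/t^5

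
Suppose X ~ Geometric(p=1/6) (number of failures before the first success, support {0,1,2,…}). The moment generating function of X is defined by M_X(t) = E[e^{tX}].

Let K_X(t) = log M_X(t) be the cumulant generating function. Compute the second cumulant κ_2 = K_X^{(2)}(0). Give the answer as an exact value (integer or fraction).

κ_2 = d^2K/dt^2 |_{t=0} = 30

M_X(t) = 1/(6*(1 - 5*e^(t)/6))
K_X(t) = log M_X(t) = -log(1 - 5*e^(t)/6) - log(6)
dK/dt = -5*e^(t)/(5*e^(t) - 6)
d^2K/dt^2 = 30*e^(t)/(25*e^(2*t) - 60*e^(t) + 36)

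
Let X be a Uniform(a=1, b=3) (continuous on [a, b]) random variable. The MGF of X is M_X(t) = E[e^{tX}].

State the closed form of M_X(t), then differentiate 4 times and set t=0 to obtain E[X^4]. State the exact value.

E[X^4] = d^4M/dt^4 |_{t=0} = 121/5

M_X(t) = (e^(3*t) - e^(t))/(2*t)
dM/dt = (3*t*e^(3*t) - t*e^(t) - e^(3*t) + e^(t))/(2*t^2)
d^2M/dt^2 = (9*t^2*e^(3*t) - t^2*e^(t) - 6*t*e^(3*t) + 2*t*e^(t) + 2*e^(3*t) - 2*e^(t))/(2*t^3)
d^3M/dt^3 = (27*t^3*e^(3*t) - t^3*e^(t) - 27*t^2*e^(3*t) + 3*t^2*e^(t) + 18*t*e^(3*t) - 6*t*e^(t) - 6*e^(3*t) + 6*e^(t))/(2*t^4)
d^4M/dt^4 = (81*t^4*e^(3*t) - t^4*e^(t) - 108*t^3*e^(3*t) + 4*t^3*e^(t) + 108*t^2*e^(3*t) - 12*t^2*e^(t) - 72*t*e^(3*t) + 24*t*e^(t) + 24*e^(3*t) - 24*e^(t))/(2*t^5)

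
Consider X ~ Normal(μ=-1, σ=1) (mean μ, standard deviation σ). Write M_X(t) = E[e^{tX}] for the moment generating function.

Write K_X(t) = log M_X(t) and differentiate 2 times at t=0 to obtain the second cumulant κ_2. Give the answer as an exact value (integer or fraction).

κ_2 = d^2K/dt^2 |_{t=0} = 1

M_X(t) = e^(t^2/2 - t)
K_X(t) = log M_X(t) = t^2/2 - t
dK/dt = t - 1
d^2K/dt^2 = 1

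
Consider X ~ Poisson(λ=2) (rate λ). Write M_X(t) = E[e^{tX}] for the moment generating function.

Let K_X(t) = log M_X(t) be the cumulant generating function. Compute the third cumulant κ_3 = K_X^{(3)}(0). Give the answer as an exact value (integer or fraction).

κ_3 = K^(3)(0) = 2

M_X(t) = e^(2*e^(t) - 2)
K_X(t) = log M_X(t) = 2*e^(t) - 2
K^(3)(t) = 2*e^(t)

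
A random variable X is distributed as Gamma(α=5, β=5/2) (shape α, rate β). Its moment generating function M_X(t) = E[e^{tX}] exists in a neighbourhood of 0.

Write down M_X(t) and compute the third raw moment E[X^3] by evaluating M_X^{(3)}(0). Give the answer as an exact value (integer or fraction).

M_X(t) = 3125/(32*(5/2 - t)^5)
dM/dt = 31250/(64*t^6 - 960*t^5 + 6000*t^4 - 20000*t^3 + 37500*t^2 - 37500*t + 15625)
d^2M/dt^2 = -375000/(128*t^7 - 2240*t^6 + 16800*t^5 - 70000*t^4 + 175000*t^3 - 262500*t^2 + 218750*t - 78125)
d^3M/dt^3 = 5250000/(256*t^8 - 5120*t^7 + 44800*t^6 - 224000*t^5 + 700000*t^4 - 1400000*t^3 + 1750000*t^2 - 1250000*t + 390625)

E[X^3] = d^3M/dt^3 |_{t=0} = 336/25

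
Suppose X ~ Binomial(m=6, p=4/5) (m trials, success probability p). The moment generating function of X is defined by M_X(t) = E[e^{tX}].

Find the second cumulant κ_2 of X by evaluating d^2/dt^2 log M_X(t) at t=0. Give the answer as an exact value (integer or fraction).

M_X(t) = (4*e^(t)/5 + 1/5)^6
K_X(t) = log M_X(t) = 6*log(4*e^(t)/5 + 1/5)
K′(t) = 24*e^(t)/(4*e^(t) + 1)
K′′(t) = 24*e^(t)/(16*e^(2*t) + 8*e^(t) + 1)

κ_2 = K′′(0) = 24/25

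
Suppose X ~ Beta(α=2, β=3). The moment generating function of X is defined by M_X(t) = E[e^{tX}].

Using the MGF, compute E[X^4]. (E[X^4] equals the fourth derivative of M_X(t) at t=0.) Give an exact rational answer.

M_X(t) = ₁F₁(2; 5; t)
D^4[M](t) = ₁F₁(6; 9; t)/14

E[X^4] = D^4[M](0) = 1/14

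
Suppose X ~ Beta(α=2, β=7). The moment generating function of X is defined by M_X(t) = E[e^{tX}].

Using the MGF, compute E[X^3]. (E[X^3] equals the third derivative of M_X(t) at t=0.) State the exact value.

E[X^3] = d^3M/dt^3 |_{t=0} = 4/165

M_X(t) = ₁F₁(2; 9; t)
dM/dt = 2*₁F₁(3; 10; t)/9
d^2M/dt^2 = ₁F₁(4; 11; t)/15
d^3M/dt^3 = 4*₁F₁(5; 12; t)/165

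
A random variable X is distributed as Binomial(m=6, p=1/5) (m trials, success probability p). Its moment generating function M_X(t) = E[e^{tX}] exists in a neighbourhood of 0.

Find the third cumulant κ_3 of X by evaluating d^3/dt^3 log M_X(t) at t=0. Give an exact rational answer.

M_X(t) = (e^(t)/5 + 4/5)^6
K_X(t) = log M_X(t) = 6*log(e^(t)/5 + 4/5)
K^(3)(t) = (-24*e^(2*t) + 96*e^(t))/(e^(3*t) + 12*e^(2*t) + 48*e^(t) + 64)

κ_3 = K^(3)(0) = 72/125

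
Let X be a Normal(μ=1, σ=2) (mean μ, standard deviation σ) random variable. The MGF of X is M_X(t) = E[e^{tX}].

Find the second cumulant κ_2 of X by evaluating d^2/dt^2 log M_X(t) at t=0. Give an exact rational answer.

κ_2 = K^(2)(0) = 4

M_X(t) = e^(2*t^2 + t)
K_X(t) = log M_X(t) = 2*t^2 + t
K^(2)(t) = 4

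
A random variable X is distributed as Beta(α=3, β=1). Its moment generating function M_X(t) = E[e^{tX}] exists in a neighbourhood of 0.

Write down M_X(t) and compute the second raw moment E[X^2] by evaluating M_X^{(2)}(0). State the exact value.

M_X(t) = ₁F₁(3; 4; t)
M′(t) = 3*₁F₁(4; 5; t)/4
M′′(t) = 3*₁F₁(5; 6; t)/5

E[X^2] = M′′(0) = 3/5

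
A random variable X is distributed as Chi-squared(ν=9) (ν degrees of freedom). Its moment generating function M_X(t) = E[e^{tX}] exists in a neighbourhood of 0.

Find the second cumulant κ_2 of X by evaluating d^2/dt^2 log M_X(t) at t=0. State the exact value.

κ_2 = K^(2)(0) = 18

M_X(t) = (1 - 2*t)^(-9/2)
K_X(t) = log M_X(t) = -9*log(1 - 2*t)/2
K^(2)(t) = 18/(4*t^2 - 4*t + 1)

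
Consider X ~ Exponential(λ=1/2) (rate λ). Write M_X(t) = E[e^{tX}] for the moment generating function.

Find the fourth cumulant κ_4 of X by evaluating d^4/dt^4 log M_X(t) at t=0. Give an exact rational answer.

M_X(t) = 1/(2*(1/2 - t))
K_X(t) = log M_X(t) = -log(1/2 - t) - log(2)
K^(4)(t) = 96/(16*t^4 - 32*t^3 + 24*t^2 - 8*t + 1)

κ_4 = K^(4)(0) = 96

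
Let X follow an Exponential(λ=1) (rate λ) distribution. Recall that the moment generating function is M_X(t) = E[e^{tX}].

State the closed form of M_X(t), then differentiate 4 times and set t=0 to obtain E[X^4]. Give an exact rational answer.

E[X^4] = D^4[M](0) = 24

M_X(t) = 1/(1 - t)
D^4[M](t) = -24/(t^5 - 5*t^4 + 10*t^3 - 10*t^2 + 5*t - 1)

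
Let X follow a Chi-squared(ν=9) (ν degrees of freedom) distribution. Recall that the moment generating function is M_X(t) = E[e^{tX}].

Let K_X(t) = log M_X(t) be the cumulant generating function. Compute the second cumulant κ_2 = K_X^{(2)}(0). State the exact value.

κ_2 = d^2K/dt^2 |_{t=0} = 18

M_X(t) = (1 - 2*t)^(-9/2)
K_X(t) = log M_X(t) = -9*log(1 - 2*t)/2
dK/dt = -9/(2*t - 1)
d^2K/dt^2 = 18/(4*t^2 - 4*t + 1)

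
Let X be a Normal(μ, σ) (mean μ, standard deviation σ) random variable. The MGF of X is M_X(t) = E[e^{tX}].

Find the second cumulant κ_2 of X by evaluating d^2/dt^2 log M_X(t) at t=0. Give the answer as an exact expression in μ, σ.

κ_2 = D^2[K](0) = σ^2

M_X(t) = e^(μ*t + σ^2*t^2/2)
K_X(t) = log M_X(t) = μ*t + σ^2*t^2/2
D^2[K](t) = σ^2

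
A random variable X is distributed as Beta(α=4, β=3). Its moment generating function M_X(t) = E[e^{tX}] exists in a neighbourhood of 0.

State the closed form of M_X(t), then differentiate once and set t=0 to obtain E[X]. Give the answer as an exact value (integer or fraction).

E[X] = M′(0) = 4/7

M_X(t) = ₁F₁(4; 7; t)
M′(t) = 4*₁F₁(5; 8; t)/7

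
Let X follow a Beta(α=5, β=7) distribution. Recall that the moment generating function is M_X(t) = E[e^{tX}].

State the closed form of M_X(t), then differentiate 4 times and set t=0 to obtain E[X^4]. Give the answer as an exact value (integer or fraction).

E[X^4] = M^(4)(0) = 2/39

M_X(t) = ₁F₁(5; 12; t)
M^(4)(t) = 2*₁F₁(9; 16; t)/39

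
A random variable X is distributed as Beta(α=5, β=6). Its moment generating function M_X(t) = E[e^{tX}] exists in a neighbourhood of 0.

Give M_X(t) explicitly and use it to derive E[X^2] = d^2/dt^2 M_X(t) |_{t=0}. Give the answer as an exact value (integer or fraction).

M_X(t) = ₁F₁(5; 11; t)
dM/dt = 5*₁F₁(6; 12; t)/11
d^2M/dt^2 = 5*₁F₁(7; 13; t)/22

E[X^2] = d^2M/dt^2 |_{t=0} = 5/22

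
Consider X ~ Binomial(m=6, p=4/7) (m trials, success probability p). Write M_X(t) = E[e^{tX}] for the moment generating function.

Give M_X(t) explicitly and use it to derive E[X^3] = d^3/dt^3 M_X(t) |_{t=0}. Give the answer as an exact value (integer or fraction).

E[X^3] = d^3M/dt^3 |_{t=0} = 18936/343

M_X(t) = (4*e^(t)/7 + 3/7)^6
dM/dt = 24576*e^(6*t)/117649 + 92160*e^(5*t)/117649 + 138240*e^(4*t)/117649 + 103680*e^(3*t)/117649 + 38880*e^(2*t)/117649 + 5832*e^(t)/117649
d^2M/dt^2 = 147456*e^(6*t)/117649 + 460800*e^(5*t)/117649 + 552960*e^(4*t)/117649 + 311040*e^(3*t)/117649 + 77760*e^(2*t)/117649 + 5832*e^(t)/117649
d^3M/dt^3 = 884736*e^(6*t)/117649 + 2304000*e^(5*t)/117649 + 2211840*e^(4*t)/117649 + 933120*e^(3*t)/117649 + 155520*e^(2*t)/117649 + 5832*e^(t)/117649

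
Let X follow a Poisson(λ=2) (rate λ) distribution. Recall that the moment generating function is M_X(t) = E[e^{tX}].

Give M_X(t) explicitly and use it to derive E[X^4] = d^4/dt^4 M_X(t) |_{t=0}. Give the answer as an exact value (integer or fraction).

M_X(t) = e^(2*e^(t) - 2)
M′(t) = 2*e^(-2)*e^(t)*e^(2*e^(t))
M′′(t) = (4*e^(2*t)*e^(2*e^(t)) + 2*e^(t)*e^(2*e^(t)))*e^(-2)
M′′′(t) = (8*e^(3*t)*e^(2*e^(t)) + 12*e^(2*t)*e^(2*e^(t)) + 2*e^(t)*e^(2*e^(t)))*e^(-2)
M′′′′(t) = (16*e^(4*t)*e^(2*e^(t)) + 48*e^(3*t)*e^(2*e^(t)) + 28*e^(2*t)*e^(2*e^(t)) + 2*e^(t)*e^(2*e^(t)))*e^(-2)

E[X^4] = M′′′′(0) = 94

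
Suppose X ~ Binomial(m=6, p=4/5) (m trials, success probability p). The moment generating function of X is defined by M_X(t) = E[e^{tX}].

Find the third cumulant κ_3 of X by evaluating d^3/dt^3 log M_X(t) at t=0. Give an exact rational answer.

κ_3 = d^3K/dt^3 |_{t=0} = -72/125

M_X(t) = (4*e^(t)/5 + 1/5)^6
K_X(t) = log M_X(t) = 6*log(4*e^(t)/5 + 1/5)
dK/dt = 24*e^(t)/(4*e^(t) + 1)
d^2K/dt^2 = 24*e^(t)/(16*e^(2*t) + 8*e^(t) + 1)
d^3K/dt^3 = (-96*e^(2*t) + 24*e^(t))/(64*e^(3*t) + 48*e^(2*t) + 12*e^(t) + 1)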